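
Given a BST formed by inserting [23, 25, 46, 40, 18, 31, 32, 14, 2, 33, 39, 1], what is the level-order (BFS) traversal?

Tree insertion order: [23, 25, 46, 40, 18, 31, 32, 14, 2, 33, 39, 1]
Tree (level-order array): [23, 18, 25, 14, None, None, 46, 2, None, 40, None, 1, None, 31, None, None, None, None, 32, None, 33, None, 39]
BFS from the root, enqueuing left then right child of each popped node:
  queue [23] -> pop 23, enqueue [18, 25], visited so far: [23]
  queue [18, 25] -> pop 18, enqueue [14], visited so far: [23, 18]
  queue [25, 14] -> pop 25, enqueue [46], visited so far: [23, 18, 25]
  queue [14, 46] -> pop 14, enqueue [2], visited so far: [23, 18, 25, 14]
  queue [46, 2] -> pop 46, enqueue [40], visited so far: [23, 18, 25, 14, 46]
  queue [2, 40] -> pop 2, enqueue [1], visited so far: [23, 18, 25, 14, 46, 2]
  queue [40, 1] -> pop 40, enqueue [31], visited so far: [23, 18, 25, 14, 46, 2, 40]
  queue [1, 31] -> pop 1, enqueue [none], visited so far: [23, 18, 25, 14, 46, 2, 40, 1]
  queue [31] -> pop 31, enqueue [32], visited so far: [23, 18, 25, 14, 46, 2, 40, 1, 31]
  queue [32] -> pop 32, enqueue [33], visited so far: [23, 18, 25, 14, 46, 2, 40, 1, 31, 32]
  queue [33] -> pop 33, enqueue [39], visited so far: [23, 18, 25, 14, 46, 2, 40, 1, 31, 32, 33]
  queue [39] -> pop 39, enqueue [none], visited so far: [23, 18, 25, 14, 46, 2, 40, 1, 31, 32, 33, 39]
Result: [23, 18, 25, 14, 46, 2, 40, 1, 31, 32, 33, 39]


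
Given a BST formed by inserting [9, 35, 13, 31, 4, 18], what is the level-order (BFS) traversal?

Tree insertion order: [9, 35, 13, 31, 4, 18]
Tree (level-order array): [9, 4, 35, None, None, 13, None, None, 31, 18]
BFS from the root, enqueuing left then right child of each popped node:
  queue [9] -> pop 9, enqueue [4, 35], visited so far: [9]
  queue [4, 35] -> pop 4, enqueue [none], visited so far: [9, 4]
  queue [35] -> pop 35, enqueue [13], visited so far: [9, 4, 35]
  queue [13] -> pop 13, enqueue [31], visited so far: [9, 4, 35, 13]
  queue [31] -> pop 31, enqueue [18], visited so far: [9, 4, 35, 13, 31]
  queue [18] -> pop 18, enqueue [none], visited so far: [9, 4, 35, 13, 31, 18]
Result: [9, 4, 35, 13, 31, 18]


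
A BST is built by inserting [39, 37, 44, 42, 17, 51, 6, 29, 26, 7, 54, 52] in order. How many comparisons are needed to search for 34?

Search path for 34: 39 -> 37 -> 17 -> 29
Found: False
Comparisons: 4


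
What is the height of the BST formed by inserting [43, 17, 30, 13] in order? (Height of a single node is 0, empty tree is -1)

Insertion order: [43, 17, 30, 13]
Tree (level-order array): [43, 17, None, 13, 30]
Compute height bottom-up (empty subtree = -1):
  height(13) = 1 + max(-1, -1) = 0
  height(30) = 1 + max(-1, -1) = 0
  height(17) = 1 + max(0, 0) = 1
  height(43) = 1 + max(1, -1) = 2
Height = 2


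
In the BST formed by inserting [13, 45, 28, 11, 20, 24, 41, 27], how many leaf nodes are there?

Tree built from: [13, 45, 28, 11, 20, 24, 41, 27]
Tree (level-order array): [13, 11, 45, None, None, 28, None, 20, 41, None, 24, None, None, None, 27]
Rule: A leaf has 0 children.
Per-node child counts:
  node 13: 2 child(ren)
  node 11: 0 child(ren)
  node 45: 1 child(ren)
  node 28: 2 child(ren)
  node 20: 1 child(ren)
  node 24: 1 child(ren)
  node 27: 0 child(ren)
  node 41: 0 child(ren)
Matching nodes: [11, 27, 41]
Count of leaf nodes: 3


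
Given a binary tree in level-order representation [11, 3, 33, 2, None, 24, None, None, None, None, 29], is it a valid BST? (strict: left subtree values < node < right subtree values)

Level-order array: [11, 3, 33, 2, None, 24, None, None, None, None, 29]
Validate using subtree bounds (lo, hi): at each node, require lo < value < hi,
then recurse left with hi=value and right with lo=value.
Preorder trace (stopping at first violation):
  at node 11 with bounds (-inf, +inf): OK
  at node 3 with bounds (-inf, 11): OK
  at node 2 with bounds (-inf, 3): OK
  at node 33 with bounds (11, +inf): OK
  at node 24 with bounds (11, 33): OK
  at node 29 with bounds (24, 33): OK
No violation found at any node.
Result: Valid BST


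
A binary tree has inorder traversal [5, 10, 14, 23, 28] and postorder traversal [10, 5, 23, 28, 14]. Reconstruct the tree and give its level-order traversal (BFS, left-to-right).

Inorder:   [5, 10, 14, 23, 28]
Postorder: [10, 5, 23, 28, 14]
Algorithm: postorder visits root last, so walk postorder right-to-left;
each value is the root of the current inorder slice — split it at that
value, recurse on the right subtree first, then the left.
Recursive splits:
  root=14; inorder splits into left=[5, 10], right=[23, 28]
  root=28; inorder splits into left=[23], right=[]
  root=23; inorder splits into left=[], right=[]
  root=5; inorder splits into left=[], right=[10]
  root=10; inorder splits into left=[], right=[]
Reconstructed level-order: [14, 5, 28, 10, 23]


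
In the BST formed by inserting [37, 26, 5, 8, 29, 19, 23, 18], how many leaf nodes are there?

Tree built from: [37, 26, 5, 8, 29, 19, 23, 18]
Tree (level-order array): [37, 26, None, 5, 29, None, 8, None, None, None, 19, 18, 23]
Rule: A leaf has 0 children.
Per-node child counts:
  node 37: 1 child(ren)
  node 26: 2 child(ren)
  node 5: 1 child(ren)
  node 8: 1 child(ren)
  node 19: 2 child(ren)
  node 18: 0 child(ren)
  node 23: 0 child(ren)
  node 29: 0 child(ren)
Matching nodes: [18, 23, 29]
Count of leaf nodes: 3


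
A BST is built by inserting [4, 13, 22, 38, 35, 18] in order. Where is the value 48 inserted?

Starting tree (level order): [4, None, 13, None, 22, 18, 38, None, None, 35]
Insertion path: 4 -> 13 -> 22 -> 38
Result: insert 48 as right child of 38
Final tree (level order): [4, None, 13, None, 22, 18, 38, None, None, 35, 48]


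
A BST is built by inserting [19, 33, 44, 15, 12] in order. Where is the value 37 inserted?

Starting tree (level order): [19, 15, 33, 12, None, None, 44]
Insertion path: 19 -> 33 -> 44
Result: insert 37 as left child of 44
Final tree (level order): [19, 15, 33, 12, None, None, 44, None, None, 37]


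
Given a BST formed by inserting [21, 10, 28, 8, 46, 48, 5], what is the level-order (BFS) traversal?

Tree insertion order: [21, 10, 28, 8, 46, 48, 5]
Tree (level-order array): [21, 10, 28, 8, None, None, 46, 5, None, None, 48]
BFS from the root, enqueuing left then right child of each popped node:
  queue [21] -> pop 21, enqueue [10, 28], visited so far: [21]
  queue [10, 28] -> pop 10, enqueue [8], visited so far: [21, 10]
  queue [28, 8] -> pop 28, enqueue [46], visited so far: [21, 10, 28]
  queue [8, 46] -> pop 8, enqueue [5], visited so far: [21, 10, 28, 8]
  queue [46, 5] -> pop 46, enqueue [48], visited so far: [21, 10, 28, 8, 46]
  queue [5, 48] -> pop 5, enqueue [none], visited so far: [21, 10, 28, 8, 46, 5]
  queue [48] -> pop 48, enqueue [none], visited so far: [21, 10, 28, 8, 46, 5, 48]
Result: [21, 10, 28, 8, 46, 5, 48]


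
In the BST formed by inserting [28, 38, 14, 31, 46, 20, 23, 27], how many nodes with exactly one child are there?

Tree built from: [28, 38, 14, 31, 46, 20, 23, 27]
Tree (level-order array): [28, 14, 38, None, 20, 31, 46, None, 23, None, None, None, None, None, 27]
Rule: These are nodes with exactly 1 non-null child.
Per-node child counts:
  node 28: 2 child(ren)
  node 14: 1 child(ren)
  node 20: 1 child(ren)
  node 23: 1 child(ren)
  node 27: 0 child(ren)
  node 38: 2 child(ren)
  node 31: 0 child(ren)
  node 46: 0 child(ren)
Matching nodes: [14, 20, 23]
Count of nodes with exactly one child: 3


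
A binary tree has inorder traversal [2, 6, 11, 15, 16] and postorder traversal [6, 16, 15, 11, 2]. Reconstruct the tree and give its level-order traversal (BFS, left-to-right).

Inorder:   [2, 6, 11, 15, 16]
Postorder: [6, 16, 15, 11, 2]
Algorithm: postorder visits root last, so walk postorder right-to-left;
each value is the root of the current inorder slice — split it at that
value, recurse on the right subtree first, then the left.
Recursive splits:
  root=2; inorder splits into left=[], right=[6, 11, 15, 16]
  root=11; inorder splits into left=[6], right=[15, 16]
  root=15; inorder splits into left=[], right=[16]
  root=16; inorder splits into left=[], right=[]
  root=6; inorder splits into left=[], right=[]
Reconstructed level-order: [2, 11, 6, 15, 16]


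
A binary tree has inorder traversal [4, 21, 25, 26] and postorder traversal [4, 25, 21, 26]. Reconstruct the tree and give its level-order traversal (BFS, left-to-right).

Inorder:   [4, 21, 25, 26]
Postorder: [4, 25, 21, 26]
Algorithm: postorder visits root last, so walk postorder right-to-left;
each value is the root of the current inorder slice — split it at that
value, recurse on the right subtree first, then the left.
Recursive splits:
  root=26; inorder splits into left=[4, 21, 25], right=[]
  root=21; inorder splits into left=[4], right=[25]
  root=25; inorder splits into left=[], right=[]
  root=4; inorder splits into left=[], right=[]
Reconstructed level-order: [26, 21, 4, 25]


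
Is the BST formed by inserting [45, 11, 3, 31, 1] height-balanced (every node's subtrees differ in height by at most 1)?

Tree (level-order array): [45, 11, None, 3, 31, 1]
Definition: a tree is height-balanced if, at every node, |h(left) - h(right)| <= 1 (empty subtree has height -1).
Bottom-up per-node check:
  node 1: h_left=-1, h_right=-1, diff=0 [OK], height=0
  node 3: h_left=0, h_right=-1, diff=1 [OK], height=1
  node 31: h_left=-1, h_right=-1, diff=0 [OK], height=0
  node 11: h_left=1, h_right=0, diff=1 [OK], height=2
  node 45: h_left=2, h_right=-1, diff=3 [FAIL (|2--1|=3 > 1)], height=3
Node 45 violates the condition: |2 - -1| = 3 > 1.
Result: Not balanced


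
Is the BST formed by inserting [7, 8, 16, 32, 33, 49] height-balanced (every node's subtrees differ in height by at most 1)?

Tree (level-order array): [7, None, 8, None, 16, None, 32, None, 33, None, 49]
Definition: a tree is height-balanced if, at every node, |h(left) - h(right)| <= 1 (empty subtree has height -1).
Bottom-up per-node check:
  node 49: h_left=-1, h_right=-1, diff=0 [OK], height=0
  node 33: h_left=-1, h_right=0, diff=1 [OK], height=1
  node 32: h_left=-1, h_right=1, diff=2 [FAIL (|-1-1|=2 > 1)], height=2
  node 16: h_left=-1, h_right=2, diff=3 [FAIL (|-1-2|=3 > 1)], height=3
  node 8: h_left=-1, h_right=3, diff=4 [FAIL (|-1-3|=4 > 1)], height=4
  node 7: h_left=-1, h_right=4, diff=5 [FAIL (|-1-4|=5 > 1)], height=5
Node 32 violates the condition: |-1 - 1| = 2 > 1.
Result: Not balanced


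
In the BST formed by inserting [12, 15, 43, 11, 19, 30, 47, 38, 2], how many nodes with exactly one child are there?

Tree built from: [12, 15, 43, 11, 19, 30, 47, 38, 2]
Tree (level-order array): [12, 11, 15, 2, None, None, 43, None, None, 19, 47, None, 30, None, None, None, 38]
Rule: These are nodes with exactly 1 non-null child.
Per-node child counts:
  node 12: 2 child(ren)
  node 11: 1 child(ren)
  node 2: 0 child(ren)
  node 15: 1 child(ren)
  node 43: 2 child(ren)
  node 19: 1 child(ren)
  node 30: 1 child(ren)
  node 38: 0 child(ren)
  node 47: 0 child(ren)
Matching nodes: [11, 15, 19, 30]
Count of nodes with exactly one child: 4


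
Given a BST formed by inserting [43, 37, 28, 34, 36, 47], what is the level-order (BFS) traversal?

Tree insertion order: [43, 37, 28, 34, 36, 47]
Tree (level-order array): [43, 37, 47, 28, None, None, None, None, 34, None, 36]
BFS from the root, enqueuing left then right child of each popped node:
  queue [43] -> pop 43, enqueue [37, 47], visited so far: [43]
  queue [37, 47] -> pop 37, enqueue [28], visited so far: [43, 37]
  queue [47, 28] -> pop 47, enqueue [none], visited so far: [43, 37, 47]
  queue [28] -> pop 28, enqueue [34], visited so far: [43, 37, 47, 28]
  queue [34] -> pop 34, enqueue [36], visited so far: [43, 37, 47, 28, 34]
  queue [36] -> pop 36, enqueue [none], visited so far: [43, 37, 47, 28, 34, 36]
Result: [43, 37, 47, 28, 34, 36]


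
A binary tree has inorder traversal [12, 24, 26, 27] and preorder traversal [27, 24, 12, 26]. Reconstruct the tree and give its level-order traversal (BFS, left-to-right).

Inorder:  [12, 24, 26, 27]
Preorder: [27, 24, 12, 26]
Algorithm: preorder visits root first, so consume preorder in order;
for each root, split the current inorder slice at that value into
left-subtree inorder and right-subtree inorder, then recurse.
Recursive splits:
  root=27; inorder splits into left=[12, 24, 26], right=[]
  root=24; inorder splits into left=[12], right=[26]
  root=12; inorder splits into left=[], right=[]
  root=26; inorder splits into left=[], right=[]
Reconstructed level-order: [27, 24, 12, 26]


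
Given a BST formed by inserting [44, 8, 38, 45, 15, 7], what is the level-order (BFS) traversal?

Tree insertion order: [44, 8, 38, 45, 15, 7]
Tree (level-order array): [44, 8, 45, 7, 38, None, None, None, None, 15]
BFS from the root, enqueuing left then right child of each popped node:
  queue [44] -> pop 44, enqueue [8, 45], visited so far: [44]
  queue [8, 45] -> pop 8, enqueue [7, 38], visited so far: [44, 8]
  queue [45, 7, 38] -> pop 45, enqueue [none], visited so far: [44, 8, 45]
  queue [7, 38] -> pop 7, enqueue [none], visited so far: [44, 8, 45, 7]
  queue [38] -> pop 38, enqueue [15], visited so far: [44, 8, 45, 7, 38]
  queue [15] -> pop 15, enqueue [none], visited so far: [44, 8, 45, 7, 38, 15]
Result: [44, 8, 45, 7, 38, 15]


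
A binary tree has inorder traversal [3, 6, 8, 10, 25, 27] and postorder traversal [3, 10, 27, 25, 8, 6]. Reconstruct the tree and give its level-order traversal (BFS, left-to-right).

Inorder:   [3, 6, 8, 10, 25, 27]
Postorder: [3, 10, 27, 25, 8, 6]
Algorithm: postorder visits root last, so walk postorder right-to-left;
each value is the root of the current inorder slice — split it at that
value, recurse on the right subtree first, then the left.
Recursive splits:
  root=6; inorder splits into left=[3], right=[8, 10, 25, 27]
  root=8; inorder splits into left=[], right=[10, 25, 27]
  root=25; inorder splits into left=[10], right=[27]
  root=27; inorder splits into left=[], right=[]
  root=10; inorder splits into left=[], right=[]
  root=3; inorder splits into left=[], right=[]
Reconstructed level-order: [6, 3, 8, 25, 10, 27]


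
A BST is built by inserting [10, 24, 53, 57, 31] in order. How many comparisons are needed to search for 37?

Search path for 37: 10 -> 24 -> 53 -> 31
Found: False
Comparisons: 4


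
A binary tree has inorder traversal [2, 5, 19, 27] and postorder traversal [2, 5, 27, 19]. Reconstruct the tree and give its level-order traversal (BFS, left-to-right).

Inorder:   [2, 5, 19, 27]
Postorder: [2, 5, 27, 19]
Algorithm: postorder visits root last, so walk postorder right-to-left;
each value is the root of the current inorder slice — split it at that
value, recurse on the right subtree first, then the left.
Recursive splits:
  root=19; inorder splits into left=[2, 5], right=[27]
  root=27; inorder splits into left=[], right=[]
  root=5; inorder splits into left=[2], right=[]
  root=2; inorder splits into left=[], right=[]
Reconstructed level-order: [19, 5, 27, 2]


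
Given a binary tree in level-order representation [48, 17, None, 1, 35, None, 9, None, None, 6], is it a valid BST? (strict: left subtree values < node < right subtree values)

Level-order array: [48, 17, None, 1, 35, None, 9, None, None, 6]
Validate using subtree bounds (lo, hi): at each node, require lo < value < hi,
then recurse left with hi=value and right with lo=value.
Preorder trace (stopping at first violation):
  at node 48 with bounds (-inf, +inf): OK
  at node 17 with bounds (-inf, 48): OK
  at node 1 with bounds (-inf, 17): OK
  at node 9 with bounds (1, 17): OK
  at node 6 with bounds (1, 9): OK
  at node 35 with bounds (17, 48): OK
No violation found at any node.
Result: Valid BST


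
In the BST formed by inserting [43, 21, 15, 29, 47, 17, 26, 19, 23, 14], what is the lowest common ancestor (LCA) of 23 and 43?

Tree insertion order: [43, 21, 15, 29, 47, 17, 26, 19, 23, 14]
Tree (level-order array): [43, 21, 47, 15, 29, None, None, 14, 17, 26, None, None, None, None, 19, 23]
In a BST, the LCA of p=23, q=43 is the first node v on the
root-to-leaf path with p <= v <= q (go left if both < v, right if both > v).
Walk from root:
  at 43: 23 <= 43 <= 43, this is the LCA
LCA = 43


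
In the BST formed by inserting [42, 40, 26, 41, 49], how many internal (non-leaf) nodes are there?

Tree built from: [42, 40, 26, 41, 49]
Tree (level-order array): [42, 40, 49, 26, 41]
Rule: An internal node has at least one child.
Per-node child counts:
  node 42: 2 child(ren)
  node 40: 2 child(ren)
  node 26: 0 child(ren)
  node 41: 0 child(ren)
  node 49: 0 child(ren)
Matching nodes: [42, 40]
Count of internal (non-leaf) nodes: 2


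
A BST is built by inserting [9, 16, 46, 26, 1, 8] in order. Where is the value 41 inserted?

Starting tree (level order): [9, 1, 16, None, 8, None, 46, None, None, 26]
Insertion path: 9 -> 16 -> 46 -> 26
Result: insert 41 as right child of 26
Final tree (level order): [9, 1, 16, None, 8, None, 46, None, None, 26, None, None, 41]


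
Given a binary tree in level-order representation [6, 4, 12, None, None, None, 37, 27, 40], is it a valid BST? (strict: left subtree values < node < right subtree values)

Level-order array: [6, 4, 12, None, None, None, 37, 27, 40]
Validate using subtree bounds (lo, hi): at each node, require lo < value < hi,
then recurse left with hi=value and right with lo=value.
Preorder trace (stopping at first violation):
  at node 6 with bounds (-inf, +inf): OK
  at node 4 with bounds (-inf, 6): OK
  at node 12 with bounds (6, +inf): OK
  at node 37 with bounds (12, +inf): OK
  at node 27 with bounds (12, 37): OK
  at node 40 with bounds (37, +inf): OK
No violation found at any node.
Result: Valid BST


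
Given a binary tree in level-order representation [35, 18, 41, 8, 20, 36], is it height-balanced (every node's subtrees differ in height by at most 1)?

Tree (level-order array): [35, 18, 41, 8, 20, 36]
Definition: a tree is height-balanced if, at every node, |h(left) - h(right)| <= 1 (empty subtree has height -1).
Bottom-up per-node check:
  node 8: h_left=-1, h_right=-1, diff=0 [OK], height=0
  node 20: h_left=-1, h_right=-1, diff=0 [OK], height=0
  node 18: h_left=0, h_right=0, diff=0 [OK], height=1
  node 36: h_left=-1, h_right=-1, diff=0 [OK], height=0
  node 41: h_left=0, h_right=-1, diff=1 [OK], height=1
  node 35: h_left=1, h_right=1, diff=0 [OK], height=2
All nodes satisfy the balance condition.
Result: Balanced


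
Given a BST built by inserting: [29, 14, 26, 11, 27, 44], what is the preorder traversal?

Tree insertion order: [29, 14, 26, 11, 27, 44]
Tree (level-order array): [29, 14, 44, 11, 26, None, None, None, None, None, 27]
Preorder traversal: [29, 14, 11, 26, 27, 44]


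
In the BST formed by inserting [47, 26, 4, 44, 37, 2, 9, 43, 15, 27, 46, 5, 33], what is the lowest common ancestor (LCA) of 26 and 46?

Tree insertion order: [47, 26, 4, 44, 37, 2, 9, 43, 15, 27, 46, 5, 33]
Tree (level-order array): [47, 26, None, 4, 44, 2, 9, 37, 46, None, None, 5, 15, 27, 43, None, None, None, None, None, None, None, 33]
In a BST, the LCA of p=26, q=46 is the first node v on the
root-to-leaf path with p <= v <= q (go left if both < v, right if both > v).
Walk from root:
  at 47: both 26 and 46 < 47, go left
  at 26: 26 <= 26 <= 46, this is the LCA
LCA = 26


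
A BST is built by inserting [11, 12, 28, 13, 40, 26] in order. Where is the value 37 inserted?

Starting tree (level order): [11, None, 12, None, 28, 13, 40, None, 26]
Insertion path: 11 -> 12 -> 28 -> 40
Result: insert 37 as left child of 40
Final tree (level order): [11, None, 12, None, 28, 13, 40, None, 26, 37]


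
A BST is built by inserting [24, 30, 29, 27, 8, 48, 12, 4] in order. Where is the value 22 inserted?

Starting tree (level order): [24, 8, 30, 4, 12, 29, 48, None, None, None, None, 27]
Insertion path: 24 -> 8 -> 12
Result: insert 22 as right child of 12
Final tree (level order): [24, 8, 30, 4, 12, 29, 48, None, None, None, 22, 27]


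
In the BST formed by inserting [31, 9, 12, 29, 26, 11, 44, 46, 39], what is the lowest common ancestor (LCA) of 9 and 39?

Tree insertion order: [31, 9, 12, 29, 26, 11, 44, 46, 39]
Tree (level-order array): [31, 9, 44, None, 12, 39, 46, 11, 29, None, None, None, None, None, None, 26]
In a BST, the LCA of p=9, q=39 is the first node v on the
root-to-leaf path with p <= v <= q (go left if both < v, right if both > v).
Walk from root:
  at 31: 9 <= 31 <= 39, this is the LCA
LCA = 31


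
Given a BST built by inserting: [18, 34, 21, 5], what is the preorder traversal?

Tree insertion order: [18, 34, 21, 5]
Tree (level-order array): [18, 5, 34, None, None, 21]
Preorder traversal: [18, 5, 34, 21]


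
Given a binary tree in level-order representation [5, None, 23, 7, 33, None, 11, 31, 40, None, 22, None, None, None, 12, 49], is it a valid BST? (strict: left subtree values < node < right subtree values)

Level-order array: [5, None, 23, 7, 33, None, 11, 31, 40, None, 22, None, None, None, 12, 49]
Validate using subtree bounds (lo, hi): at each node, require lo < value < hi,
then recurse left with hi=value and right with lo=value.
Preorder trace (stopping at first violation):
  at node 5 with bounds (-inf, +inf): OK
  at node 23 with bounds (5, +inf): OK
  at node 7 with bounds (5, 23): OK
  at node 11 with bounds (7, 23): OK
  at node 22 with bounds (11, 23): OK
  at node 49 with bounds (11, 22): VIOLATION
Node 49 violates its bound: not (11 < 49 < 22).
Result: Not a valid BST


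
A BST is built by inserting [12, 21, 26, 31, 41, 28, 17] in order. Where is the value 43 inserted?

Starting tree (level order): [12, None, 21, 17, 26, None, None, None, 31, 28, 41]
Insertion path: 12 -> 21 -> 26 -> 31 -> 41
Result: insert 43 as right child of 41
Final tree (level order): [12, None, 21, 17, 26, None, None, None, 31, 28, 41, None, None, None, 43]


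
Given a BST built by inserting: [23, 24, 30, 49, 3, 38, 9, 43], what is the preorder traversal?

Tree insertion order: [23, 24, 30, 49, 3, 38, 9, 43]
Tree (level-order array): [23, 3, 24, None, 9, None, 30, None, None, None, 49, 38, None, None, 43]
Preorder traversal: [23, 3, 9, 24, 30, 49, 38, 43]


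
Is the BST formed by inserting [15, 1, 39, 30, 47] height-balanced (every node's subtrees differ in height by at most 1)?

Tree (level-order array): [15, 1, 39, None, None, 30, 47]
Definition: a tree is height-balanced if, at every node, |h(left) - h(right)| <= 1 (empty subtree has height -1).
Bottom-up per-node check:
  node 1: h_left=-1, h_right=-1, diff=0 [OK], height=0
  node 30: h_left=-1, h_right=-1, diff=0 [OK], height=0
  node 47: h_left=-1, h_right=-1, diff=0 [OK], height=0
  node 39: h_left=0, h_right=0, diff=0 [OK], height=1
  node 15: h_left=0, h_right=1, diff=1 [OK], height=2
All nodes satisfy the balance condition.
Result: Balanced


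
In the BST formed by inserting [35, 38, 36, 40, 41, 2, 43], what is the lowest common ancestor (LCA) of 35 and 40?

Tree insertion order: [35, 38, 36, 40, 41, 2, 43]
Tree (level-order array): [35, 2, 38, None, None, 36, 40, None, None, None, 41, None, 43]
In a BST, the LCA of p=35, q=40 is the first node v on the
root-to-leaf path with p <= v <= q (go left if both < v, right if both > v).
Walk from root:
  at 35: 35 <= 35 <= 40, this is the LCA
LCA = 35


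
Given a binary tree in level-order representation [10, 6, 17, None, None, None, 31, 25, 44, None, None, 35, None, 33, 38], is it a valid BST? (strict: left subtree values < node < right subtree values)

Level-order array: [10, 6, 17, None, None, None, 31, 25, 44, None, None, 35, None, 33, 38]
Validate using subtree bounds (lo, hi): at each node, require lo < value < hi,
then recurse left with hi=value and right with lo=value.
Preorder trace (stopping at first violation):
  at node 10 with bounds (-inf, +inf): OK
  at node 6 with bounds (-inf, 10): OK
  at node 17 with bounds (10, +inf): OK
  at node 31 with bounds (17, +inf): OK
  at node 25 with bounds (17, 31): OK
  at node 44 with bounds (31, +inf): OK
  at node 35 with bounds (31, 44): OK
  at node 33 with bounds (31, 35): OK
  at node 38 with bounds (35, 44): OK
No violation found at any node.
Result: Valid BST


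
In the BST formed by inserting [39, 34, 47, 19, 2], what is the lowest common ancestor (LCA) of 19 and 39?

Tree insertion order: [39, 34, 47, 19, 2]
Tree (level-order array): [39, 34, 47, 19, None, None, None, 2]
In a BST, the LCA of p=19, q=39 is the first node v on the
root-to-leaf path with p <= v <= q (go left if both < v, right if both > v).
Walk from root:
  at 39: 19 <= 39 <= 39, this is the LCA
LCA = 39


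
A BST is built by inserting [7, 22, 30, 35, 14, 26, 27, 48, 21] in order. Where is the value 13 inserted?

Starting tree (level order): [7, None, 22, 14, 30, None, 21, 26, 35, None, None, None, 27, None, 48]
Insertion path: 7 -> 22 -> 14
Result: insert 13 as left child of 14
Final tree (level order): [7, None, 22, 14, 30, 13, 21, 26, 35, None, None, None, None, None, 27, None, 48]


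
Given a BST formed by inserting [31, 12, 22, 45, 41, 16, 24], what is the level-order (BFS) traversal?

Tree insertion order: [31, 12, 22, 45, 41, 16, 24]
Tree (level-order array): [31, 12, 45, None, 22, 41, None, 16, 24]
BFS from the root, enqueuing left then right child of each popped node:
  queue [31] -> pop 31, enqueue [12, 45], visited so far: [31]
  queue [12, 45] -> pop 12, enqueue [22], visited so far: [31, 12]
  queue [45, 22] -> pop 45, enqueue [41], visited so far: [31, 12, 45]
  queue [22, 41] -> pop 22, enqueue [16, 24], visited so far: [31, 12, 45, 22]
  queue [41, 16, 24] -> pop 41, enqueue [none], visited so far: [31, 12, 45, 22, 41]
  queue [16, 24] -> pop 16, enqueue [none], visited so far: [31, 12, 45, 22, 41, 16]
  queue [24] -> pop 24, enqueue [none], visited so far: [31, 12, 45, 22, 41, 16, 24]
Result: [31, 12, 45, 22, 41, 16, 24]


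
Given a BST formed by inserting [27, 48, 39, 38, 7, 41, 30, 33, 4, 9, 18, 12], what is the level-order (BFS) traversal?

Tree insertion order: [27, 48, 39, 38, 7, 41, 30, 33, 4, 9, 18, 12]
Tree (level-order array): [27, 7, 48, 4, 9, 39, None, None, None, None, 18, 38, 41, 12, None, 30, None, None, None, None, None, None, 33]
BFS from the root, enqueuing left then right child of each popped node:
  queue [27] -> pop 27, enqueue [7, 48], visited so far: [27]
  queue [7, 48] -> pop 7, enqueue [4, 9], visited so far: [27, 7]
  queue [48, 4, 9] -> pop 48, enqueue [39], visited so far: [27, 7, 48]
  queue [4, 9, 39] -> pop 4, enqueue [none], visited so far: [27, 7, 48, 4]
  queue [9, 39] -> pop 9, enqueue [18], visited so far: [27, 7, 48, 4, 9]
  queue [39, 18] -> pop 39, enqueue [38, 41], visited so far: [27, 7, 48, 4, 9, 39]
  queue [18, 38, 41] -> pop 18, enqueue [12], visited so far: [27, 7, 48, 4, 9, 39, 18]
  queue [38, 41, 12] -> pop 38, enqueue [30], visited so far: [27, 7, 48, 4, 9, 39, 18, 38]
  queue [41, 12, 30] -> pop 41, enqueue [none], visited so far: [27, 7, 48, 4, 9, 39, 18, 38, 41]
  queue [12, 30] -> pop 12, enqueue [none], visited so far: [27, 7, 48, 4, 9, 39, 18, 38, 41, 12]
  queue [30] -> pop 30, enqueue [33], visited so far: [27, 7, 48, 4, 9, 39, 18, 38, 41, 12, 30]
  queue [33] -> pop 33, enqueue [none], visited so far: [27, 7, 48, 4, 9, 39, 18, 38, 41, 12, 30, 33]
Result: [27, 7, 48, 4, 9, 39, 18, 38, 41, 12, 30, 33]


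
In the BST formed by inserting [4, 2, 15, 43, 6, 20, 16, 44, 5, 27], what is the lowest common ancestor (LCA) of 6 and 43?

Tree insertion order: [4, 2, 15, 43, 6, 20, 16, 44, 5, 27]
Tree (level-order array): [4, 2, 15, None, None, 6, 43, 5, None, 20, 44, None, None, 16, 27]
In a BST, the LCA of p=6, q=43 is the first node v on the
root-to-leaf path with p <= v <= q (go left if both < v, right if both > v).
Walk from root:
  at 4: both 6 and 43 > 4, go right
  at 15: 6 <= 15 <= 43, this is the LCA
LCA = 15


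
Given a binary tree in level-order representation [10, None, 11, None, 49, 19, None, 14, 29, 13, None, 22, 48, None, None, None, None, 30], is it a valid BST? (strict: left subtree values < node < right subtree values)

Level-order array: [10, None, 11, None, 49, 19, None, 14, 29, 13, None, 22, 48, None, None, None, None, 30]
Validate using subtree bounds (lo, hi): at each node, require lo < value < hi,
then recurse left with hi=value and right with lo=value.
Preorder trace (stopping at first violation):
  at node 10 with bounds (-inf, +inf): OK
  at node 11 with bounds (10, +inf): OK
  at node 49 with bounds (11, +inf): OK
  at node 19 with bounds (11, 49): OK
  at node 14 with bounds (11, 19): OK
  at node 13 with bounds (11, 14): OK
  at node 29 with bounds (19, 49): OK
  at node 22 with bounds (19, 29): OK
  at node 48 with bounds (29, 49): OK
  at node 30 with bounds (29, 48): OK
No violation found at any node.
Result: Valid BST


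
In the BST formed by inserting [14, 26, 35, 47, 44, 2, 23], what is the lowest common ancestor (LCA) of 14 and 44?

Tree insertion order: [14, 26, 35, 47, 44, 2, 23]
Tree (level-order array): [14, 2, 26, None, None, 23, 35, None, None, None, 47, 44]
In a BST, the LCA of p=14, q=44 is the first node v on the
root-to-leaf path with p <= v <= q (go left if both < v, right if both > v).
Walk from root:
  at 14: 14 <= 14 <= 44, this is the LCA
LCA = 14


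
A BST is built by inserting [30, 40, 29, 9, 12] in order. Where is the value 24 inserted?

Starting tree (level order): [30, 29, 40, 9, None, None, None, None, 12]
Insertion path: 30 -> 29 -> 9 -> 12
Result: insert 24 as right child of 12
Final tree (level order): [30, 29, 40, 9, None, None, None, None, 12, None, 24]


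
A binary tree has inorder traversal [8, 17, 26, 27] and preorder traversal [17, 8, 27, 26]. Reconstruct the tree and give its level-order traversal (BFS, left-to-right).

Inorder:  [8, 17, 26, 27]
Preorder: [17, 8, 27, 26]
Algorithm: preorder visits root first, so consume preorder in order;
for each root, split the current inorder slice at that value into
left-subtree inorder and right-subtree inorder, then recurse.
Recursive splits:
  root=17; inorder splits into left=[8], right=[26, 27]
  root=8; inorder splits into left=[], right=[]
  root=27; inorder splits into left=[26], right=[]
  root=26; inorder splits into left=[], right=[]
Reconstructed level-order: [17, 8, 27, 26]


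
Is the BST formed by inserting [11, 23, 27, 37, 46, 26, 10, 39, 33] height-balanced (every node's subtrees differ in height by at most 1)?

Tree (level-order array): [11, 10, 23, None, None, None, 27, 26, 37, None, None, 33, 46, None, None, 39]
Definition: a tree is height-balanced if, at every node, |h(left) - h(right)| <= 1 (empty subtree has height -1).
Bottom-up per-node check:
  node 10: h_left=-1, h_right=-1, diff=0 [OK], height=0
  node 26: h_left=-1, h_right=-1, diff=0 [OK], height=0
  node 33: h_left=-1, h_right=-1, diff=0 [OK], height=0
  node 39: h_left=-1, h_right=-1, diff=0 [OK], height=0
  node 46: h_left=0, h_right=-1, diff=1 [OK], height=1
  node 37: h_left=0, h_right=1, diff=1 [OK], height=2
  node 27: h_left=0, h_right=2, diff=2 [FAIL (|0-2|=2 > 1)], height=3
  node 23: h_left=-1, h_right=3, diff=4 [FAIL (|-1-3|=4 > 1)], height=4
  node 11: h_left=0, h_right=4, diff=4 [FAIL (|0-4|=4 > 1)], height=5
Node 27 violates the condition: |0 - 2| = 2 > 1.
Result: Not balanced


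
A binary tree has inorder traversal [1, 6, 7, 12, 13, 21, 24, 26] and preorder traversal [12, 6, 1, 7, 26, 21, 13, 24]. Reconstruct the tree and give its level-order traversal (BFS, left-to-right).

Inorder:  [1, 6, 7, 12, 13, 21, 24, 26]
Preorder: [12, 6, 1, 7, 26, 21, 13, 24]
Algorithm: preorder visits root first, so consume preorder in order;
for each root, split the current inorder slice at that value into
left-subtree inorder and right-subtree inorder, then recurse.
Recursive splits:
  root=12; inorder splits into left=[1, 6, 7], right=[13, 21, 24, 26]
  root=6; inorder splits into left=[1], right=[7]
  root=1; inorder splits into left=[], right=[]
  root=7; inorder splits into left=[], right=[]
  root=26; inorder splits into left=[13, 21, 24], right=[]
  root=21; inorder splits into left=[13], right=[24]
  root=13; inorder splits into left=[], right=[]
  root=24; inorder splits into left=[], right=[]
Reconstructed level-order: [12, 6, 26, 1, 7, 21, 13, 24]


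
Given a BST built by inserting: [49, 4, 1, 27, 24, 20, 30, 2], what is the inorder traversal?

Tree insertion order: [49, 4, 1, 27, 24, 20, 30, 2]
Tree (level-order array): [49, 4, None, 1, 27, None, 2, 24, 30, None, None, 20]
Inorder traversal: [1, 2, 4, 20, 24, 27, 30, 49]


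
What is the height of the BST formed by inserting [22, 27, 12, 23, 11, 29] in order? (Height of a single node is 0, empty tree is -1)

Insertion order: [22, 27, 12, 23, 11, 29]
Tree (level-order array): [22, 12, 27, 11, None, 23, 29]
Compute height bottom-up (empty subtree = -1):
  height(11) = 1 + max(-1, -1) = 0
  height(12) = 1 + max(0, -1) = 1
  height(23) = 1 + max(-1, -1) = 0
  height(29) = 1 + max(-1, -1) = 0
  height(27) = 1 + max(0, 0) = 1
  height(22) = 1 + max(1, 1) = 2
Height = 2


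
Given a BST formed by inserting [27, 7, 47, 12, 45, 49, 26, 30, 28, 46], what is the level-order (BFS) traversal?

Tree insertion order: [27, 7, 47, 12, 45, 49, 26, 30, 28, 46]
Tree (level-order array): [27, 7, 47, None, 12, 45, 49, None, 26, 30, 46, None, None, None, None, 28]
BFS from the root, enqueuing left then right child of each popped node:
  queue [27] -> pop 27, enqueue [7, 47], visited so far: [27]
  queue [7, 47] -> pop 7, enqueue [12], visited so far: [27, 7]
  queue [47, 12] -> pop 47, enqueue [45, 49], visited so far: [27, 7, 47]
  queue [12, 45, 49] -> pop 12, enqueue [26], visited so far: [27, 7, 47, 12]
  queue [45, 49, 26] -> pop 45, enqueue [30, 46], visited so far: [27, 7, 47, 12, 45]
  queue [49, 26, 30, 46] -> pop 49, enqueue [none], visited so far: [27, 7, 47, 12, 45, 49]
  queue [26, 30, 46] -> pop 26, enqueue [none], visited so far: [27, 7, 47, 12, 45, 49, 26]
  queue [30, 46] -> pop 30, enqueue [28], visited so far: [27, 7, 47, 12, 45, 49, 26, 30]
  queue [46, 28] -> pop 46, enqueue [none], visited so far: [27, 7, 47, 12, 45, 49, 26, 30, 46]
  queue [28] -> pop 28, enqueue [none], visited so far: [27, 7, 47, 12, 45, 49, 26, 30, 46, 28]
Result: [27, 7, 47, 12, 45, 49, 26, 30, 46, 28]


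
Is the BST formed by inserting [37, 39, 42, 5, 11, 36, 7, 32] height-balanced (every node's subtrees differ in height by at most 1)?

Tree (level-order array): [37, 5, 39, None, 11, None, 42, 7, 36, None, None, None, None, 32]
Definition: a tree is height-balanced if, at every node, |h(left) - h(right)| <= 1 (empty subtree has height -1).
Bottom-up per-node check:
  node 7: h_left=-1, h_right=-1, diff=0 [OK], height=0
  node 32: h_left=-1, h_right=-1, diff=0 [OK], height=0
  node 36: h_left=0, h_right=-1, diff=1 [OK], height=1
  node 11: h_left=0, h_right=1, diff=1 [OK], height=2
  node 5: h_left=-1, h_right=2, diff=3 [FAIL (|-1-2|=3 > 1)], height=3
  node 42: h_left=-1, h_right=-1, diff=0 [OK], height=0
  node 39: h_left=-1, h_right=0, diff=1 [OK], height=1
  node 37: h_left=3, h_right=1, diff=2 [FAIL (|3-1|=2 > 1)], height=4
Node 5 violates the condition: |-1 - 2| = 3 > 1.
Result: Not balanced


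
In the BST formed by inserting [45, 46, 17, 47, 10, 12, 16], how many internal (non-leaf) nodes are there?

Tree built from: [45, 46, 17, 47, 10, 12, 16]
Tree (level-order array): [45, 17, 46, 10, None, None, 47, None, 12, None, None, None, 16]
Rule: An internal node has at least one child.
Per-node child counts:
  node 45: 2 child(ren)
  node 17: 1 child(ren)
  node 10: 1 child(ren)
  node 12: 1 child(ren)
  node 16: 0 child(ren)
  node 46: 1 child(ren)
  node 47: 0 child(ren)
Matching nodes: [45, 17, 10, 12, 46]
Count of internal (non-leaf) nodes: 5


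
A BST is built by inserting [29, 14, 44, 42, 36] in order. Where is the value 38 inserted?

Starting tree (level order): [29, 14, 44, None, None, 42, None, 36]
Insertion path: 29 -> 44 -> 42 -> 36
Result: insert 38 as right child of 36
Final tree (level order): [29, 14, 44, None, None, 42, None, 36, None, None, 38]


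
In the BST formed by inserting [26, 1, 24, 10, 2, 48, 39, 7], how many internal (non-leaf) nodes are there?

Tree built from: [26, 1, 24, 10, 2, 48, 39, 7]
Tree (level-order array): [26, 1, 48, None, 24, 39, None, 10, None, None, None, 2, None, None, 7]
Rule: An internal node has at least one child.
Per-node child counts:
  node 26: 2 child(ren)
  node 1: 1 child(ren)
  node 24: 1 child(ren)
  node 10: 1 child(ren)
  node 2: 1 child(ren)
  node 7: 0 child(ren)
  node 48: 1 child(ren)
  node 39: 0 child(ren)
Matching nodes: [26, 1, 24, 10, 2, 48]
Count of internal (non-leaf) nodes: 6


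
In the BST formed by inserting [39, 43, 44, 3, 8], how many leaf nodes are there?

Tree built from: [39, 43, 44, 3, 8]
Tree (level-order array): [39, 3, 43, None, 8, None, 44]
Rule: A leaf has 0 children.
Per-node child counts:
  node 39: 2 child(ren)
  node 3: 1 child(ren)
  node 8: 0 child(ren)
  node 43: 1 child(ren)
  node 44: 0 child(ren)
Matching nodes: [8, 44]
Count of leaf nodes: 2


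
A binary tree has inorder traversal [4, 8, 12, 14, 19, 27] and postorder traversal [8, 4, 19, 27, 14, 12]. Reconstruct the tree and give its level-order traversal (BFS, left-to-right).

Inorder:   [4, 8, 12, 14, 19, 27]
Postorder: [8, 4, 19, 27, 14, 12]
Algorithm: postorder visits root last, so walk postorder right-to-left;
each value is the root of the current inorder slice — split it at that
value, recurse on the right subtree first, then the left.
Recursive splits:
  root=12; inorder splits into left=[4, 8], right=[14, 19, 27]
  root=14; inorder splits into left=[], right=[19, 27]
  root=27; inorder splits into left=[19], right=[]
  root=19; inorder splits into left=[], right=[]
  root=4; inorder splits into left=[], right=[8]
  root=8; inorder splits into left=[], right=[]
Reconstructed level-order: [12, 4, 14, 8, 27, 19]


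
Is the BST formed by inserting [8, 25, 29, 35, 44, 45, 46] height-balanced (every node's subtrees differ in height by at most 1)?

Tree (level-order array): [8, None, 25, None, 29, None, 35, None, 44, None, 45, None, 46]
Definition: a tree is height-balanced if, at every node, |h(left) - h(right)| <= 1 (empty subtree has height -1).
Bottom-up per-node check:
  node 46: h_left=-1, h_right=-1, diff=0 [OK], height=0
  node 45: h_left=-1, h_right=0, diff=1 [OK], height=1
  node 44: h_left=-1, h_right=1, diff=2 [FAIL (|-1-1|=2 > 1)], height=2
  node 35: h_left=-1, h_right=2, diff=3 [FAIL (|-1-2|=3 > 1)], height=3
  node 29: h_left=-1, h_right=3, diff=4 [FAIL (|-1-3|=4 > 1)], height=4
  node 25: h_left=-1, h_right=4, diff=5 [FAIL (|-1-4|=5 > 1)], height=5
  node 8: h_left=-1, h_right=5, diff=6 [FAIL (|-1-5|=6 > 1)], height=6
Node 44 violates the condition: |-1 - 1| = 2 > 1.
Result: Not balanced


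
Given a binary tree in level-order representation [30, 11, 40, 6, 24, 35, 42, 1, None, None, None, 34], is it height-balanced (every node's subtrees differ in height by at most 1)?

Tree (level-order array): [30, 11, 40, 6, 24, 35, 42, 1, None, None, None, 34]
Definition: a tree is height-balanced if, at every node, |h(left) - h(right)| <= 1 (empty subtree has height -1).
Bottom-up per-node check:
  node 1: h_left=-1, h_right=-1, diff=0 [OK], height=0
  node 6: h_left=0, h_right=-1, diff=1 [OK], height=1
  node 24: h_left=-1, h_right=-1, diff=0 [OK], height=0
  node 11: h_left=1, h_right=0, diff=1 [OK], height=2
  node 34: h_left=-1, h_right=-1, diff=0 [OK], height=0
  node 35: h_left=0, h_right=-1, diff=1 [OK], height=1
  node 42: h_left=-1, h_right=-1, diff=0 [OK], height=0
  node 40: h_left=1, h_right=0, diff=1 [OK], height=2
  node 30: h_left=2, h_right=2, diff=0 [OK], height=3
All nodes satisfy the balance condition.
Result: Balanced


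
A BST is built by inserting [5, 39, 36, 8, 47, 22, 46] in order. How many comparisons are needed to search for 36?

Search path for 36: 5 -> 39 -> 36
Found: True
Comparisons: 3


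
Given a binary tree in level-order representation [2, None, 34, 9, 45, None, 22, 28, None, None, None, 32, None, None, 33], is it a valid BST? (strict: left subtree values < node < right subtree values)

Level-order array: [2, None, 34, 9, 45, None, 22, 28, None, None, None, 32, None, None, 33]
Validate using subtree bounds (lo, hi): at each node, require lo < value < hi,
then recurse left with hi=value and right with lo=value.
Preorder trace (stopping at first violation):
  at node 2 with bounds (-inf, +inf): OK
  at node 34 with bounds (2, +inf): OK
  at node 9 with bounds (2, 34): OK
  at node 22 with bounds (9, 34): OK
  at node 45 with bounds (34, +inf): OK
  at node 28 with bounds (34, 45): VIOLATION
Node 28 violates its bound: not (34 < 28 < 45).
Result: Not a valid BST
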